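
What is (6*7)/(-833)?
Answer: -6/119 ≈ -0.050420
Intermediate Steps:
(6*7)/(-833) = 42*(-1/833) = -6/119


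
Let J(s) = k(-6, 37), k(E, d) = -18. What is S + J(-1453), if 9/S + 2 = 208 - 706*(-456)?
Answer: -5798547/322142 ≈ -18.000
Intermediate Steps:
S = 9/322142 (S = 9/(-2 + (208 - 706*(-456))) = 9/(-2 + (208 + 321936)) = 9/(-2 + 322144) = 9/322142 ≈ 2.7938e-5)
J(s) = -18
S + J(-1453) = 9/322142 - 18 = -5798547/322142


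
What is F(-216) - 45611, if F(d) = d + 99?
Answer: -45728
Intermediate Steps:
F(d) = 99 + d
F(-216) - 45611 = (99 - 216) - 45611 = -117 - 45611 = -45728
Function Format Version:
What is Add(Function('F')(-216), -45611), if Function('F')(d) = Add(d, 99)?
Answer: -45728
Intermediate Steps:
Function('F')(d) = Add(99, d)
Add(Function('F')(-216), -45611) = Add(Add(99, -216), -45611) = Add(-117, -45611) = -45728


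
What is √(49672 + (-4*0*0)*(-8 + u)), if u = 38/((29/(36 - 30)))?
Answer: 2*√12418 ≈ 222.87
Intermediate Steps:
u = 228/29 (u = 38/((29/6)) = 38/((29*(⅙))) = 38/(29/6) = 38*(6/29) = 228/29 ≈ 7.8621)
√(49672 + (-4*0*0)*(-8 + u)) = √(49672 + (-4*0*0)*(-8 + 228/29)) = √(49672 + (0*0)*(-4/29)) = √(49672 + 0*(-4/29)) = √(49672 + 0) = √49672 = 2*√12418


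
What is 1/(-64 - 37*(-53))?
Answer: 1/1897 ≈ 0.00052715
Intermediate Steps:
1/(-64 - 37*(-53)) = 1/(-64 + 1961) = 1/1897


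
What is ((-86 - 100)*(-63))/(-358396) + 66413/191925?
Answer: 10776588199/34392576150 ≈ 0.31334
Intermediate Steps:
((-86 - 100)*(-63))/(-358396) + 66413/191925 = -186*(-63)*(-1/358396) + 66413*(1/191925) = 11718*(-1/358396) + 66413/191925 = -5859/179198 + 66413/191925 = 10776588199/34392576150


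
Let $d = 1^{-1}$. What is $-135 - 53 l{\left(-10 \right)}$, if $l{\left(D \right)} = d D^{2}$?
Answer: $-5435$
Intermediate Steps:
$d = 1$
$l{\left(D \right)} = D^{2}$ ($l{\left(D \right)} = 1 D^{2} = D^{2}$)
$-135 - 53 l{\left(-10 \right)} = -135 - 53 \left(-10\right)^{2} = -135 - 5300 = -5435$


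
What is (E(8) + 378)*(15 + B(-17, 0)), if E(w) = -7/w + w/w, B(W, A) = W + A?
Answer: -3025/4 ≈ -756.25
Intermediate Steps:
B(W, A) = A + W
E(w) = 1 - 7/w (E(w) = -7/w + 1 = 1 - 7/w)
(E(8) + 378)*(15 + B(-17, 0)) = ((-7 + 8)/8 + 378)*(15 + (0 - 17)) = ((1/8)*1 + 378)*(15 - 17) = (1/8 + 378)*(-2) = (3025/8)*(-2) = -3025/4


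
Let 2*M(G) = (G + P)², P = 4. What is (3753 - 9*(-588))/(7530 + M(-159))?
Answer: 3618/7817 ≈ 0.46284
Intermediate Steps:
M(G) = (4 + G)²/2 (M(G) = (G + 4)²/2 = (4 + G)²/2)
(3753 - 9*(-588))/(7530 + M(-159)) = (3753 - 9*(-588))/(7530 + (4 - 159)²/2) = (3753 + 5292)/(7530 + (½)*(-155)²) = 9045/(7530 + (½)*24025) = 9045/(7530 + 24025/2) = 9045/(39085/2) = 9045*(2/39085) = 3618/7817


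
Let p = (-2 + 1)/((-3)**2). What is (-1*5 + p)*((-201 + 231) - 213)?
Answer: 2806/3 ≈ 935.33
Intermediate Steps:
p = -1/9 ≈ -0.11111
(-1*5 + p)*((-201 + 231) - 213) = (-1*5 - 1/9)*((-201 + 231) - 213) = (-5 - 1/9)*(30 - 213) = -46/9*(-183) = 2806/3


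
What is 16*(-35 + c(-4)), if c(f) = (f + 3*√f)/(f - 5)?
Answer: -4976/9 - 32*I/3 ≈ -552.89 - 10.667*I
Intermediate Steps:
c(f) = (f + 3*√f)/(-5 + f)
16*(-35 + c(-4)) = 16*(-35 + (-4 + 3*√(-4))/(-5 - 4)) = 16*(-35 + (-4 + 3*(2*I))/(-9)) = 16*(-35 - (-4 + 6*I)/9) = 16*(-35 + (4/9 - 2*I/3)) = 16*(-311/9 - 2*I/3) = -4976/9 - 32*I/3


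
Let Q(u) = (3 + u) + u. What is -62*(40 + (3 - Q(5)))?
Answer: -1860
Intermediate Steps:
Q(u) = 3 + 2*u
-62*(40 + (3 - Q(5))) = -62*(40 + (3 - (3 + 2*5))) = -62*(40 + (3 - (3 + 10))) = -62*(40 + (3 - 1*13)) = -62*(40 + (3 - 13)) = -62*(40 - 10) = -62*30 = -1860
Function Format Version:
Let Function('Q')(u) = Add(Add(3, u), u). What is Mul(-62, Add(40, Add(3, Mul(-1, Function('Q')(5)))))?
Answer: -1860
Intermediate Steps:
Function('Q')(u) = Add(3, Mul(2, u))
Mul(-62, Add(40, Add(3, Mul(-1, Function('Q')(5))))) = Mul(-62, Add(40, Add(3, Mul(-1, Add(3, Mul(2, 5)))))) = Mul(-62, Add(40, Add(3, Mul(-1, Add(3, 10))))) = Mul(-62, Add(40, Add(3, Mul(-1, 13)))) = Mul(-62, Add(40, Add(3, -13))) = Mul(-62, Add(40, -10)) = Mul(-62, 30) = -1860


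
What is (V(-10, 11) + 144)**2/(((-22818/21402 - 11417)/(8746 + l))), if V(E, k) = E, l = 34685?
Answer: -1390857188706/20364121 ≈ -68299.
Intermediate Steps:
(V(-10, 11) + 144)**2/(((-22818/21402 - 11417)/(8746 + l))) = (-10 + 144)**2/(((-22818/21402 - 11417)/(8746 + 34685))) = 134**2/(((-22818*1/21402 - 11417)/43431)) = 17956/(((-3803/3567 - 11417)*(1/43431))) = 17956/((-40728242/3567*1/43431)) = 17956/(-40728242/154918377) = 17956*(-154918377/40728242) = -1390857188706/20364121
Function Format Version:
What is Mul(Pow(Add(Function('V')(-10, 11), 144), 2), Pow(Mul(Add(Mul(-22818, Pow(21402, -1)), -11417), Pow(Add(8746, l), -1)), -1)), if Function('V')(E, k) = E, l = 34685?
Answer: Rational(-1390857188706, 20364121) ≈ -68299.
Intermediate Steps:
Mul(Pow(Add(Function('V')(-10, 11), 144), 2), Pow(Mul(Add(Mul(-22818, Pow(21402, -1)), -11417), Pow(Add(8746, l), -1)), -1)) = Mul(Pow(Add(-10, 144), 2), Pow(Mul(Add(Mul(-22818, Pow(21402, -1)), -11417), Pow(Add(8746, 34685), -1)), -1)) = Mul(Pow(134, 2), Pow(Mul(Add(Mul(-22818, Rational(1, 21402)), -11417), Pow(43431, -1)), -1)) = Mul(17956, Pow(Mul(Add(Rational(-3803, 3567), -11417), Rational(1, 43431)), -1)) = Mul(17956, Pow(Mul(Rational(-40728242, 3567), Rational(1, 43431)), -1)) = Mul(17956, Pow(Rational(-40728242, 154918377), -1)) = Mul(17956, Rational(-154918377, 40728242)) = Rational(-1390857188706, 20364121)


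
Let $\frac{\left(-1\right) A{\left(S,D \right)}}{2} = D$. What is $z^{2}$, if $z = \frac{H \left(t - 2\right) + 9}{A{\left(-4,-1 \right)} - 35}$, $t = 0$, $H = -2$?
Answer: $\frac{169}{1089} \approx 0.15519$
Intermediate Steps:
$A{\left(S,D \right)} = - 2 D$
$z = - \frac{13}{33}$ ($z = \frac{- 2 \left(0 - 2\right) + 9}{\left(-2\right) \left(-1\right) - 35} = \frac{\left(-2\right) \left(-2\right) + 9}{2 - 35} = \frac{4 + 9}{-33} = 13 \left(- \frac{1}{33}\right) = - \frac{13}{33} \approx -0.39394$)
$z^{2} = \left(- \frac{13}{33}\right)^{2} = \frac{169}{1089}$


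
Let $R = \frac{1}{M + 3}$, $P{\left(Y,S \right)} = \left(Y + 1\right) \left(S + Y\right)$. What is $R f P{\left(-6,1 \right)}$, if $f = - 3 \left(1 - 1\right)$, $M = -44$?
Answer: $0$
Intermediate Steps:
$f = 0$ ($f = - 3 \left(1 - 1\right) = \left(-3\right) 0 = 0$)
$P{\left(Y,S \right)} = \left(1 + Y\right) \left(S + Y\right)$
$R = - \frac{1}{41}$ ($R = \frac{1}{-44 + 3} = \frac{1}{-41} = - \frac{1}{41} \approx -0.02439$)
$R f P{\left(-6,1 \right)} = \left(- \frac{1}{41}\right) 0 \left(1 - 6 + \left(-6\right)^{2} + 1 \left(-6\right)\right) = 0 \left(1 - 6 + 36 - 6\right) = 0 \cdot 25 = 0$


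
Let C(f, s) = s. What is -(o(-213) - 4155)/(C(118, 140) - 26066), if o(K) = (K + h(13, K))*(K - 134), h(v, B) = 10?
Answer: 33143/12963 ≈ 2.5567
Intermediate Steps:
o(K) = (-134 + K)*(10 + K) (o(K) = (K + 10)*(K - 134) = (10 + K)*(-134 + K) = (-134 + K)*(10 + K))
-(o(-213) - 4155)/(C(118, 140) - 26066) = -((-1340 + (-213)² - 124*(-213)) - 4155)/(140 - 26066) = -((-1340 + 45369 + 26412) - 4155)/(-25926) = -(70441 - 4155)*(-1)/25926 = -66286*(-1)/25926 = -1*(-33143/12963) = 33143/12963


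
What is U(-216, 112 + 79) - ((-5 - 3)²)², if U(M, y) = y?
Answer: -3905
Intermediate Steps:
U(-216, 112 + 79) - ((-5 - 3)²)² = (112 + 79) - ((-5 - 3)²)² = 191 - ((-8)²)² = 191 - 1*64² = 191 - 1*4096 = 191 - 4096 = -3905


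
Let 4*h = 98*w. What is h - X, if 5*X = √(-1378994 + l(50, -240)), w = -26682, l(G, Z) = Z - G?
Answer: -653709 - 2*I*√344821/5 ≈ -6.5371e+5 - 234.89*I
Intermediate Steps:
h = -653709 (h = (98*(-26682))/4 = (¼)*(-2614836) = -653709)
X = 2*I*√344821/5 (X = √(-1378994 + (-240 - 1*50))/5 = √(-1378994 + (-240 - 50))/5 = √(-1378994 - 290)/5 = √(-1379284)/5 = (2*I*√344821)/5 = 2*I*√344821/5 ≈ 234.89*I)
h - X = -653709 - 2*I*√344821/5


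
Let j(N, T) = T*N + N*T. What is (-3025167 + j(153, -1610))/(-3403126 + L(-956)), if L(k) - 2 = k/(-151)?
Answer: 177063959/171290256 ≈ 1.0337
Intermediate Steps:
L(k) = 2 - k/151 (L(k) = 2 + k/(-151) = 2 + k*(-1/151) = 2 - k/151)
j(N, T) = 2*N*T (j(N, T) = N*T + N*T = 2*N*T)
(-3025167 + j(153, -1610))/(-3403126 + L(-956)) = (-3025167 + 2*153*(-1610))/(-3403126 + (2 - 1/151*(-956))) = (-3025167 - 492660)/(-3403126 + (2 + 956/151)) = -3517827/(-3403126 + 1258/151) = -3517827/(-513870768/151) = -3517827*(-151/513870768) = 177063959/171290256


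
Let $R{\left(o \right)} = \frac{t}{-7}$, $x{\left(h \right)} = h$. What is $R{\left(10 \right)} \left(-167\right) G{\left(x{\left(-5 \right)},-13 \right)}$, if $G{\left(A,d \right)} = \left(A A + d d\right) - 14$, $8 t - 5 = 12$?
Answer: $\frac{127755}{14} \approx 9125.4$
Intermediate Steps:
$t = \frac{17}{8}$ ($t = \frac{5}{8} + \frac{1}{8} \cdot 12 = \frac{5}{8} + \frac{3}{2} = \frac{17}{8} \approx 2.125$)
$G{\left(A,d \right)} = -14 + A^{2} + d^{2}$ ($G{\left(A,d \right)} = \left(A^{2} + d^{2}\right) - 14 = -14 + A^{2} + d^{2}$)
$R{\left(o \right)} = - \frac{17}{56}$ ($R{\left(o \right)} = \frac{17}{8 \left(-7\right)} = \frac{17}{8} \left(- \frac{1}{7}\right) = - \frac{17}{56}$)
$R{\left(10 \right)} \left(-167\right) G{\left(x{\left(-5 \right)},-13 \right)} = \left(- \frac{17}{56}\right) \left(-167\right) \left(-14 + \left(-5\right)^{2} + \left(-13\right)^{2}\right) = \frac{2839 \left(-14 + 25 + 169\right)}{56} = \frac{2839}{56} \cdot 180 = \frac{127755}{14}$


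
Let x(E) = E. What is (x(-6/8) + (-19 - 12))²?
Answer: 16129/16 ≈ 1008.1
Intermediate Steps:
(x(-6/8) + (-19 - 12))² = (-6/8 + (-19 - 12))² = (-6*⅛ - 31)² = (-¾ - 31)² = (-127/4)² = 16129/16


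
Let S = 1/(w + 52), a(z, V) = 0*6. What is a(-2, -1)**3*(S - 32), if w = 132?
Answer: 0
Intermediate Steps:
a(z, V) = 0
S = 1/184 (S = 1/(132 + 52) = 1/184 ≈ 0.0054348)
a(-2, -1)**3*(S - 32) = 0**3*(1/184 - 32) = 0*(-5887/184) = 0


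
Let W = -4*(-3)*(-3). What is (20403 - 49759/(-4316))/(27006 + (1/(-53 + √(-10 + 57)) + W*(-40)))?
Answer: 6922538608845493/9645992851326572 + 88109107*√47/9645992851326572 ≈ 0.71766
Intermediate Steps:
W = -36 (W = 12*(-3) = -36)
(20403 - 49759/(-4316))/(27006 + (1/(-53 + √(-10 + 57)) + W*(-40))) = (20403 - 49759/(-4316))/(27006 + (1/(-53 + √(-10 + 57)) - 36*(-40))) = (20403 - 49759*(-1/4316))/(27006 + (1/(-53 + √47) + 1440)) = (20403 + 49759/4316)/(27006 + (1440 + 1/(-53 + √47))) = 88109107/(4316*(28446 + 1/(-53 + √47)))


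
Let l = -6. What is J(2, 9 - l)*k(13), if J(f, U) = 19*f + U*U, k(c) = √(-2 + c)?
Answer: 263*√11 ≈ 872.27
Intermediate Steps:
J(f, U) = U² + 19*f (J(f, U) = 19*f + U² = U² + 19*f)
J(2, 9 - l)*k(13) = ((9 - 1*(-6))² + 19*2)*√(-2 + 13) = ((9 + 6)² + 38)*√11 = (15² + 38)*√11 = (225 + 38)*√11 = 263*√11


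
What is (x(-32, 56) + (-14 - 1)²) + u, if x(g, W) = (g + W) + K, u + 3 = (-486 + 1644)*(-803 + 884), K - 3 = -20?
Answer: 94027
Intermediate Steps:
K = -17 (K = 3 - 20 = -17)
u = 93795 (u = -3 + (-486 + 1644)*(-803 + 884) = -3 + 1158*81 = -3 + 93798 = 93795)
x(g, W) = -17 + W + g (x(g, W) = (g + W) - 17 = (W + g) - 17 = -17 + W + g)
(x(-32, 56) + (-14 - 1)²) + u = ((-17 + 56 - 32) + (-14 - 1)²) + 93795 = (7 + (-15)²) + 93795 = (7 + 225) + 93795 = 232 + 93795 = 94027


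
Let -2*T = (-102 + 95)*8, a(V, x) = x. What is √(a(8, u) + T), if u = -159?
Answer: I*√131 ≈ 11.446*I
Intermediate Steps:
T = 28 (T = -(-102 + 95)*8/2 = -(-7)*8/2 = -½*(-56) = 28)
√(a(8, u) + T) = √(-159 + 28) = √(-131) = I*√131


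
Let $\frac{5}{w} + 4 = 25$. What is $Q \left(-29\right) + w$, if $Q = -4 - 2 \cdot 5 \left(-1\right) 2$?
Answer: $- \frac{9739}{21} \approx -463.76$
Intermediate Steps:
$w = \frac{5}{21}$ ($w = \frac{5}{-4 + 25} = \frac{5}{21} \approx 0.2381$)
$Q = 16$ ($Q = -4 - 2 \left(\left(-5\right) 2\right) = -4 - -20 = -4 + 20 = 16$)
$Q \left(-29\right) + w = 16 \left(-29\right) + \frac{5}{21} = -464 + \frac{5}{21} = - \frac{9739}{21}$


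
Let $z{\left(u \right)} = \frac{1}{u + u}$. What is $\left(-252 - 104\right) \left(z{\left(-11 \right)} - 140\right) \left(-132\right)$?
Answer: $-6581016$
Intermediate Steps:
$z{\left(u \right)} = \frac{1}{2 u}$
$\left(-252 - 104\right) \left(z{\left(-11 \right)} - 140\right) \left(-132\right) = \left(-252 - 104\right) \left(\frac{1}{2 \left(-11\right)} - 140\right) \left(-132\right) = - 356 \left(\frac{1}{2} \left(- \frac{1}{11}\right) - 140\right) \left(-132\right) = - 356 \left(- \frac{1}{22} - 140\right) \left(-132\right) = \left(-356\right) \left(- \frac{3081}{22}\right) \left(-132\right) = \frac{548418}{11} \left(-132\right) = -6581016$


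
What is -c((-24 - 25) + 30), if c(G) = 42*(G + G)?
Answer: 1596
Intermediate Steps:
c(G) = 84*G (c(G) = 42*(2*G) = 84*G)
-c((-24 - 25) + 30) = -84*((-24 - 25) + 30) = -84*(-49 + 30) = -84*(-19) = -1*(-1596) = 1596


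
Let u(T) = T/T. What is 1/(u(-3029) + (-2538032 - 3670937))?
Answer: -1/6208968 ≈ -1.6106e-7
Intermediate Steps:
u(T) = 1
1/(u(-3029) + (-2538032 - 3670937)) = 1/(1 + (-2538032 - 3670937)) = 1/(1 - 6208969) = 1/(-6208968) = -1/6208968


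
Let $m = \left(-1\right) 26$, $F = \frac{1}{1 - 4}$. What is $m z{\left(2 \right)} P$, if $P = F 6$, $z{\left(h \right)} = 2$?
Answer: $104$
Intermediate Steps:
$F = - \frac{1}{3}$ ($F = \frac{1}{-3} = - \frac{1}{3} \approx -0.33333$)
$m = -26$
$P = -2$ ($P = \left(- \frac{1}{3}\right) 6 = -2$)
$m z{\left(2 \right)} P = \left(-26\right) 2 \left(-2\right) = \left(-52\right) \left(-2\right) = 104$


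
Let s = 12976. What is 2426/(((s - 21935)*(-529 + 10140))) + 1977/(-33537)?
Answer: -8110040235/137509603553 ≈ -0.058978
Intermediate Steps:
2426/(((s - 21935)*(-529 + 10140))) + 1977/(-33537) = 2426/(((12976 - 21935)*(-529 + 10140))) + 1977/(-33537) = 2426/((-8959*9611)) + 1977*(-1/33537) = 2426/(-86104949) - 659/11179 = 2426*(-1/86104949) - 659/11179 = -2426/86104949 - 659/11179 = -8110040235/137509603553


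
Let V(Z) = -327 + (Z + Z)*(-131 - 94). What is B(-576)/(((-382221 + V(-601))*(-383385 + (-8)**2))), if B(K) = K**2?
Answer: 55296/7161586243 ≈ 7.7212e-6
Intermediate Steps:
V(Z) = -327 - 450*Z (V(Z) = -327 + (2*Z)*(-225) = -327 - 450*Z)
B(-576)/(((-382221 + V(-601))*(-383385 + (-8)**2))) = (-576)**2/(((-382221 + (-327 - 450*(-601)))*(-383385 + (-8)**2))) = 331776/(((-382221 + (-327 + 270450))*(-383385 + 64))) = 331776/(((-382221 + 270123)*(-383321))) = 331776/((-112098*(-383321))) = 331776/42969517458 = 331776*(1/42969517458) = 55296/7161586243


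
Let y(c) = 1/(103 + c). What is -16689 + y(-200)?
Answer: -1618834/97 ≈ -16689.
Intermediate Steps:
-16689 + y(-200) = -16689 + 1/(103 - 200) = -16689 + 1/(-97) = -16689 - 1/97 = -1618834/97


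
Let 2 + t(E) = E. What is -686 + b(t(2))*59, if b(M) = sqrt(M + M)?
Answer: -686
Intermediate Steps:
t(E) = -2 + E
b(M) = sqrt(2)*sqrt(M) (b(M) = sqrt(2*M) = sqrt(2)*sqrt(M))
-686 + b(t(2))*59 = -686 + (sqrt(2)*sqrt(-2 + 2))*59 = -686 + (sqrt(2)*sqrt(0))*59 = -686 + (sqrt(2)*0)*59 = -686 + 0*59 = -686 + 0 = -686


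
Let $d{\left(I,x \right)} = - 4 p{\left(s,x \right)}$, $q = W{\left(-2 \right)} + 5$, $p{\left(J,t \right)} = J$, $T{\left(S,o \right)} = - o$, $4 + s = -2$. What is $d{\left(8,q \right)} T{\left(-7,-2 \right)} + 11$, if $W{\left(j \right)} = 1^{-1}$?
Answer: $59$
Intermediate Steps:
$s = -6$ ($s = -4 - 2 = -6$)
$W{\left(j \right)} = 1$
$q = 6$ ($q = 1 + 5 = 6$)
$d{\left(I,x \right)} = 24$ ($d{\left(I,x \right)} = \left(-4\right) \left(-6\right) = 24$)
$d{\left(8,q \right)} T{\left(-7,-2 \right)} + 11 = 24 \left(\left(-1\right) \left(-2\right)\right) + 11 = 24 \cdot 2 + 11 = 48 + 11 = 59$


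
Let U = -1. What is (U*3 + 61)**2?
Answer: 3364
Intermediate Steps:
(U*3 + 61)**2 = (-1*3 + 61)**2 = (-3 + 61)**2 = 58**2 = 3364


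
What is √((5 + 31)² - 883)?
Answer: √413 ≈ 20.322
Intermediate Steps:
√((5 + 31)² - 883) = √(36² - 883) = √(1296 - 883) = √413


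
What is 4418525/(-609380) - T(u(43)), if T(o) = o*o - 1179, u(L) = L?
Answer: -82540625/121876 ≈ -677.25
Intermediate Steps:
T(o) = -1179 + o**2 (T(o) = o**2 - 1179 = -1179 + o**2)
4418525/(-609380) - T(u(43)) = 4418525/(-609380) - (-1179 + 43**2) = 4418525*(-1/609380) - (-1179 + 1849) = -883705/121876 - 1*670 = -883705/121876 - 670 = -82540625/121876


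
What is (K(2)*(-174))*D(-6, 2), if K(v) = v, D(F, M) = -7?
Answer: 2436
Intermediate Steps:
(K(2)*(-174))*D(-6, 2) = (2*(-174))*(-7) = -348*(-7) = 2436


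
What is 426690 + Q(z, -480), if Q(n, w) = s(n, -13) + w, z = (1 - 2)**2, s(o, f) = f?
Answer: 426197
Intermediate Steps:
z = 1 (z = (-1)**2 = 1)
Q(n, w) = -13 + w
426690 + Q(z, -480) = 426690 + (-13 - 480) = 426690 - 493 = 426197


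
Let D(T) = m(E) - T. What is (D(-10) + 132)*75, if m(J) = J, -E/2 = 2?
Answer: 10350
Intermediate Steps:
E = -4 (E = -2*2 = -4)
D(T) = -4 - T
(D(-10) + 132)*75 = ((-4 - 1*(-10)) + 132)*75 = ((-4 + 10) + 132)*75 = (6 + 132)*75 = 138*75 = 10350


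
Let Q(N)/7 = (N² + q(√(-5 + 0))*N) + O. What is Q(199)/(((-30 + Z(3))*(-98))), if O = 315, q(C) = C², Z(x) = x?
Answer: 38921/378 ≈ 102.97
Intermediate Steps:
Q(N) = 2205 - 35*N + 7*N² (Q(N) = 7*((N² + (√(-5 + 0))²*N) + 315) = 7*((N² + (√(-5))²*N) + 315) = 7*((N² + (I*√5)²*N) + 315) = 7*((N² - 5*N) + 315) = 7*(315 + N² - 5*N) = 2205 - 35*N + 7*N²)
Q(199)/(((-30 + Z(3))*(-98))) = (2205 - 35*199 + 7*199²)/(((-30 + 3)*(-98))) = (2205 - 6965 + 7*39601)/((-27*(-98))) = (2205 - 6965 + 277207)/2646 = 272447*(1/2646) = 38921/378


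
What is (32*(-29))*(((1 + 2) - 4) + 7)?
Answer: -5568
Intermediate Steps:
(32*(-29))*(((1 + 2) - 4) + 7) = -928*((3 - 4) + 7) = -928*(-1 + 7) = -928*6 = -5568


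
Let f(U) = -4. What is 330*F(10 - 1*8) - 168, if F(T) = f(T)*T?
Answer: -2808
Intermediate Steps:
F(T) = -4*T
330*F(10 - 1*8) - 168 = 330*(-4*(10 - 1*8)) - 168 = 330*(-4*(10 - 8)) - 168 = 330*(-4*2) - 168 = 330*(-8) - 168 = -2640 - 168 = -2808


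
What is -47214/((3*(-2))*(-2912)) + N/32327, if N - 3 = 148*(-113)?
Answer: -303072715/94136224 ≈ -3.2195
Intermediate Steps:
N = -16721 (N = 3 + 148*(-113) = 3 - 16724 = -16721)
-47214/((3*(-2))*(-2912)) + N/32327 = -47214/((3*(-2))*(-2912)) - 16721/32327 = -47214/((-6*(-2912))) - 16721*1/32327 = -47214/17472 - 16721/32327 = -47214*1/17472 - 16721/32327 = -7869/2912 - 16721/32327 = -303072715/94136224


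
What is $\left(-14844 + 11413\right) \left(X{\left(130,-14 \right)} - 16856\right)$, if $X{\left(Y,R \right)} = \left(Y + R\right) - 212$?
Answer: $58162312$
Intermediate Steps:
$X{\left(Y,R \right)} = -212 + R + Y$ ($X{\left(Y,R \right)} = \left(R + Y\right) - 212 = -212 + R + Y$)
$\left(-14844 + 11413\right) \left(X{\left(130,-14 \right)} - 16856\right) = \left(-14844 + 11413\right) \left(\left(-212 - 14 + 130\right) - 16856\right) = - 3431 \left(-96 - 16856\right) = \left(-3431\right) \left(-16952\right) = 58162312$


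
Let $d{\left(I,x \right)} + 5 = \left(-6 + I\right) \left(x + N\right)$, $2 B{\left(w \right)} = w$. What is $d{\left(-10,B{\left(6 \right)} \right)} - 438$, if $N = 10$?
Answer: $-651$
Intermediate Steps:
$B{\left(w \right)} = \frac{w}{2}$
$d{\left(I,x \right)} = -5 + \left(-6 + I\right) \left(10 + x\right)$ ($d{\left(I,x \right)} = -5 + \left(-6 + I\right) \left(x + 10\right) = -5 + \left(-6 + I\right) \left(10 + x\right)$)
$d{\left(-10,B{\left(6 \right)} \right)} - 438 = \left(-65 - 6 \cdot \frac{1}{2} \cdot 6 + 10 \left(-10\right) - 10 \cdot \frac{1}{2} \cdot 6\right) - 438 = \left(-65 - 18 - 100 - 30\right) - 438 = -213 - 438 = -651$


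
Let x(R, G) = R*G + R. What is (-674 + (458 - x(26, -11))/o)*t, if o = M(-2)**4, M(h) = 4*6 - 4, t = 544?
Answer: -916633897/2500 ≈ -3.6665e+5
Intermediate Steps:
M(h) = 20 (M(h) = 24 - 4 = 20)
x(R, G) = R + G*R (x(R, G) = G*R + R = R + G*R)
o = 160000 (o = 20**4 = 160000)
(-674 + (458 - x(26, -11))/o)*t = (-674 + (458 - 26*(1 - 11))/160000)*544 = (-674 + (458 - 26*(-10))*(1/160000))*544 = (-674 + (458 - 1*(-260))*(1/160000))*544 = (-674 + (458 + 260)*(1/160000))*544 = (-674 + 718*(1/160000))*544 = (-674 + 359/80000)*544 = -53919641/80000*544 = -916633897/2500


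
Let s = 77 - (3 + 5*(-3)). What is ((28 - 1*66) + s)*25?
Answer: 1275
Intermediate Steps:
s = 89 (s = 77 - (3 - 15) = 77 - 1*(-12) = 77 + 12 = 89)
((28 - 1*66) + s)*25 = ((28 - 1*66) + 89)*25 = ((28 - 66) + 89)*25 = (-38 + 89)*25 = 51*25 = 1275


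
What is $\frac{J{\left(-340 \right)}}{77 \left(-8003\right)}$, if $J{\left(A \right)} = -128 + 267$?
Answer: $- \frac{139}{616231} \approx -0.00022556$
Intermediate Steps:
$J{\left(A \right)} = 139$
$\frac{J{\left(-340 \right)}}{77 \left(-8003\right)} = \frac{139}{77 \left(-8003\right)} = \frac{139}{-616231} = 139 \left(- \frac{1}{616231}\right) = - \frac{139}{616231}$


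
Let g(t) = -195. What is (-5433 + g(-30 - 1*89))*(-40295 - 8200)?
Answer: 272929860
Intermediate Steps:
(-5433 + g(-30 - 1*89))*(-40295 - 8200) = (-5433 - 195)*(-40295 - 8200) = -5628*(-48495) = 272929860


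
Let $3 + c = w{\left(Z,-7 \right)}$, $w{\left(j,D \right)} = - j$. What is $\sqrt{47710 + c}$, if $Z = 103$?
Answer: $2 \sqrt{11901} \approx 218.18$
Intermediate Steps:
$c = -106$ ($c = -3 - 103 = -106$)
$\sqrt{47710 + c} = \sqrt{47710 - 106} = \sqrt{47604} = 2 \sqrt{11901}$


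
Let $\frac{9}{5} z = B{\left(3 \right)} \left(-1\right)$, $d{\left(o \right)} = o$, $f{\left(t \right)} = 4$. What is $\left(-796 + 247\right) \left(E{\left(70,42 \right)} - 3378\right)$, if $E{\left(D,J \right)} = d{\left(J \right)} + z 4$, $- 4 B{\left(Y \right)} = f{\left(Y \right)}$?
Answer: $1830244$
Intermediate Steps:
$B{\left(Y \right)} = -1$ ($B{\left(Y \right)} = \left(- \frac{1}{4}\right) 4 = -1$)
$z = \frac{5}{9}$ ($z = \frac{5 \left(\left(-1\right) \left(-1\right)\right)}{9} = \frac{5}{9} \cdot 1 = \frac{5}{9} \approx 0.55556$)
$E{\left(D,J \right)} = \frac{20}{9} + J$ ($E{\left(D,J \right)} = J + \frac{5}{9} \cdot 4 = J + \frac{20}{9} = \frac{20}{9} + J$)
$\left(-796 + 247\right) \left(E{\left(70,42 \right)} - 3378\right) = \left(-796 + 247\right) \left(\left(\frac{20}{9} + 42\right) - 3378\right) = - 549 \left(\frac{398}{9} - 3378\right) = \left(-549\right) \left(- \frac{30004}{9}\right) = 1830244$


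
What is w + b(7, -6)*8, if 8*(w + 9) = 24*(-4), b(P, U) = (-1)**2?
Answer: -13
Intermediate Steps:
b(P, U) = 1
w = -21 (w = -9 + (24*(-4))/8 = -9 + (1/8)*(-96) = -9 - 12 = -21)
w + b(7, -6)*8 = -21 + 1*8 = -21 + 8 = -13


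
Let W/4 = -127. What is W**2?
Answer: 258064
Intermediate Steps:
W = -508 (W = 4*(-127) = -508)
W**2 = (-508)**2 = 258064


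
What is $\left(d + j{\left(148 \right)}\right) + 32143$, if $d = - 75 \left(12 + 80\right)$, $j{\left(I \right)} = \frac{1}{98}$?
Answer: $\frac{2473815}{98} \approx 25243.0$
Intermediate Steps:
$j{\left(I \right)} = \frac{1}{98}$
$d = -6900$ ($d = \left(-75\right) 92 = -6900$)
$\left(d + j{\left(148 \right)}\right) + 32143 = \left(-6900 + \frac{1}{98}\right) + 32143 = - \frac{676199}{98} + 32143 = \frac{2473815}{98}$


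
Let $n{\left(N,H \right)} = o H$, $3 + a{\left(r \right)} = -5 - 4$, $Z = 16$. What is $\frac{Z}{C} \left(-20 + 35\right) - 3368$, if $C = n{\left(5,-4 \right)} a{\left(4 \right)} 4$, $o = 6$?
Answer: $- \frac{80827}{24} \approx -3367.8$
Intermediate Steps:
$a{\left(r \right)} = -12$ ($a{\left(r \right)} = -3 - 9 = -12$)
$n{\left(N,H \right)} = 6 H$
$C = 1152$ ($C = 6 \left(-4\right) \left(-12\right) 4 = \left(-24\right) \left(-12\right) 4 = 288 \cdot 4 = 1152$)
$\frac{Z}{C} \left(-20 + 35\right) - 3368 = \frac{16}{1152} \left(-20 + 35\right) - 3368 = 16 \cdot \frac{1}{1152} \cdot 15 - 3368 = \frac{1}{72} \cdot 15 - 3368 = \frac{5}{24} - 3368 = - \frac{80827}{24}$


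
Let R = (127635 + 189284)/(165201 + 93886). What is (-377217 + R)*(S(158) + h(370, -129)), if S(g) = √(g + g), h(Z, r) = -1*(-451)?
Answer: -44076998485960/259087 - 195463407920*√79/259087 ≈ -1.7683e+8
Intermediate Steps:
h(Z, r) = 451
S(g) = √2*√g (S(g) = √(2*g) = √2*√g)
R = 316919/259087 ≈ 1.2232
(-377217 + R)*(S(158) + h(370, -129)) = (-377217 + 316919/259087)*(√2*√158 + 451) = -97731703960*(2*√79 + 451)/259087 = -97731703960*(451 + 2*√79)/259087 = -44076998485960/259087 - 195463407920*√79/259087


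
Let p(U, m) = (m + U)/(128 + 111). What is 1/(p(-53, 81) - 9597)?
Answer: -239/2293655 ≈ -0.00010420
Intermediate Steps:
p(U, m) = U/239 + m/239 (p(U, m) = (U + m)/239 = (U + m)*(1/239) = U/239 + m/239)
1/(p(-53, 81) - 9597) = 1/(((1/239)*(-53) + (1/239)*81) - 9597) = 1/((-53/239 + 81/239) - 9597) = 1/(28/239 - 9597) = 1/(-2293655/239) = -239/2293655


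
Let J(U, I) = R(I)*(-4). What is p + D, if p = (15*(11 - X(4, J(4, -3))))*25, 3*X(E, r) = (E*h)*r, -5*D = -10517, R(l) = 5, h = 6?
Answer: 331142/5 ≈ 66228.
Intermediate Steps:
D = 10517/5 (D = -⅕*(-10517) = 10517/5 ≈ 2103.4)
J(U, I) = -20 (J(U, I) = 5*(-4) = -20)
X(E, r) = 2*E*r (X(E, r) = ((E*6)*r)/3 = ((6*E)*r)/3 = (6*E*r)/3 = 2*E*r)
p = 64125 (p = (15*(11 - 2*4*(-20)))*25 = (15*(11 - 1*(-160)))*25 = (15*(11 + 160))*25 = (15*171)*25 = 2565*25 = 64125)
p + D = 64125 + 10517/5 = 331142/5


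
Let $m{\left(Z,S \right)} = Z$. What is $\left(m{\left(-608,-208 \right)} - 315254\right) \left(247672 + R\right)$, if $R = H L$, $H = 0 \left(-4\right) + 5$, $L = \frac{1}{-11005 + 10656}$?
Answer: $- \frac{27302328889826}{349} \approx -7.823 \cdot 10^{10}$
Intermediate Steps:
$L = - \frac{1}{349}$ ($L = \frac{1}{-349} = - \frac{1}{349} \approx -0.0028653$)
$H = 5$ ($H = 0 + 5 = 5$)
$R = - \frac{5}{349}$ ($R = 5 \left(- \frac{1}{349}\right) = - \frac{5}{349} \approx -0.014327$)
$\left(m{\left(-608,-208 \right)} - 315254\right) \left(247672 + R\right) = \left(-608 - 315254\right) \left(247672 - \frac{5}{349}\right) = \left(-315862\right) \frac{86437523}{349} = - \frac{27302328889826}{349}$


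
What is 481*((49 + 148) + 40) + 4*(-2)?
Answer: 113989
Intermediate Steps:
481*((49 + 148) + 40) + 4*(-2) = 481*(197 + 40) - 8 = 481*237 - 8 = 113997 - 8 = 113989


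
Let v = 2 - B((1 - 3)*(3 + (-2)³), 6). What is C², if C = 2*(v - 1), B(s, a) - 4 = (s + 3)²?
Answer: 118336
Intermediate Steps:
B(s, a) = 4 + (3 + s)² (B(s, a) = 4 + (s + 3)² = 4 + (3 + s)²)
v = -171 (v = 2 - (4 + (3 + (1 - 3)*(3 + (-2)³))²) = 2 - (4 + (3 - 2*(3 - 8))²) = 2 - (4 + (3 - 2*(-5))²) = 2 - (4 + (3 + 10)²) = 2 - (4 + 13²) = 2 - (4 + 169) = 2 - 1*173 = 2 - 173 = -171)
C = -344 (C = 2*(-171 - 1) = 2*(-172) = -344)
C² = (-344)² = 118336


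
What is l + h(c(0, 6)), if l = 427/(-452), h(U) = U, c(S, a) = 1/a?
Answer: -1055/1356 ≈ -0.77802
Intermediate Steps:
l = -427/452 (l = 427*(-1/452) = -427/452 ≈ -0.94469)
l + h(c(0, 6)) = -427/452 + 1/6 = -427/452 + ⅙ = -1055/1356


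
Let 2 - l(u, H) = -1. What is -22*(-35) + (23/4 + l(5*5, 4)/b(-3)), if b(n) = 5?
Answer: 15527/20 ≈ 776.35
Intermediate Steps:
l(u, H) = 3 (l(u, H) = 2 - 1*(-1) = 2 + 1 = 3)
-22*(-35) + (23/4 + l(5*5, 4)/b(-3)) = -22*(-35) + (23/4 + 3/5) = 770 + (23*(¼) + 3*(⅕)) = 770 + (23/4 + ⅗) = 770 + 127/20 = 15527/20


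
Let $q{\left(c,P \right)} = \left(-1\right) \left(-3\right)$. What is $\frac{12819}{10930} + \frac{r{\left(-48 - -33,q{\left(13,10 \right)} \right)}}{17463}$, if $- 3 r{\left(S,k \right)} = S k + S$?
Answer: $\frac{224076797}{190870590} \approx 1.174$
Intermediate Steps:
$q{\left(c,P \right)} = 3$
$r{\left(S,k \right)} = - \frac{S}{3} - \frac{S k}{3}$ ($r{\left(S,k \right)} = - \frac{S k + S}{3} = - \frac{S + S k}{3} = - \frac{S}{3} - \frac{S k}{3}$)
$\frac{12819}{10930} + \frac{r{\left(-48 - -33,q{\left(13,10 \right)} \right)}}{17463} = \frac{12819}{10930} + \frac{\left(- \frac{1}{3}\right) \left(-48 - -33\right) \left(1 + 3\right)}{17463} = 12819 \cdot \frac{1}{10930} + \left(- \frac{1}{3}\right) \left(-48 + 33\right) 4 \cdot \frac{1}{17463} = \frac{12819}{10930} + \left(- \frac{1}{3}\right) \left(-15\right) 4 \cdot \frac{1}{17463} = \frac{12819}{10930} + 20 \cdot \frac{1}{17463} = \frac{12819}{10930} + \frac{20}{17463} = \frac{224076797}{190870590}$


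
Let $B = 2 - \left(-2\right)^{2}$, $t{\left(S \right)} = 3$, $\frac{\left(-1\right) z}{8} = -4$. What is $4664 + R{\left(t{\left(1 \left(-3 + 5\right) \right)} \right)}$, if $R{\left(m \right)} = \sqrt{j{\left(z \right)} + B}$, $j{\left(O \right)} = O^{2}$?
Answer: $4664 + \sqrt{1022} \approx 4696.0$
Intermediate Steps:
$z = 32$ ($z = \left(-8\right) \left(-4\right) = 32$)
$B = -2$ ($B = 2 - 4 = -2$)
$R{\left(m \right)} = \sqrt{1022}$ ($R{\left(m \right)} = \sqrt{32^{2} - 2} = \sqrt{1024 - 2} = \sqrt{1022}$)
$4664 + R{\left(t{\left(1 \left(-3 + 5\right) \right)} \right)} = 4664 + \sqrt{1022}$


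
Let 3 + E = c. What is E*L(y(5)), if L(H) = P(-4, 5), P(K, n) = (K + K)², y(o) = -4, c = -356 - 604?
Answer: -61632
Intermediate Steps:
c = -960
E = -963 (E = -3 - 960 = -963)
P(K, n) = 4*K² (P(K, n) = (2*K)² = 4*K²)
L(H) = 64 (L(H) = 4*(-4)² = 4*16 = 64)
E*L(y(5)) = -963*64 = -61632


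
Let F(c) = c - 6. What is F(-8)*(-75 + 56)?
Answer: 266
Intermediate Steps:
F(c) = -6 + c
F(-8)*(-75 + 56) = (-6 - 8)*(-75 + 56) = -14*(-19) = 266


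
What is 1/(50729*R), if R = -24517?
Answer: -1/1243722893 ≈ -8.0404e-10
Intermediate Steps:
1/(50729*R) = 1/(50729*(-24517)) = (1/50729)*(-1/24517) = -1/1243722893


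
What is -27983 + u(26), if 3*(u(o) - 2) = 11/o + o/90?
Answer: -98212477/3510 ≈ -27981.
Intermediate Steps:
u(o) = 2 + o/270 + 11/(3*o) (u(o) = 2 + (11/o + o/90)/3 = 2 + (o/270 + 11/(3*o)) = 2 + o/270 + 11/(3*o))
-27983 + u(26) = -27983 + (1/270)*(990 + 26*(540 + 26))/26 = -27983 + (1/270)*(1/26)*(990 + 26*566) = -27983 + (1/270)*(1/26)*(990 + 14716) = -27983 + (1/270)*(1/26)*15706 = -27983 + 7853/3510 = -98212477/3510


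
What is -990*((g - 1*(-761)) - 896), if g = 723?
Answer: -582120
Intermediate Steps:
-990*((g - 1*(-761)) - 896) = -990*((723 - 1*(-761)) - 896) = -990*((723 + 761) - 896) = -990*(1484 - 896) = -990*588 = -582120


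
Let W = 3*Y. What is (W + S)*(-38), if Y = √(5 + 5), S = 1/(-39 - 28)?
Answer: 38/67 - 114*√10 ≈ -359.93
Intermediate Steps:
S = -1/67 (S = 1/(-67) = -1/67 ≈ -0.014925)
Y = √10 ≈ 3.1623
W = 3*√10 ≈ 9.4868
(W + S)*(-38) = (3*√10 - 1/67)*(-38) = (-1/67 + 3*√10)*(-38) = 38/67 - 114*√10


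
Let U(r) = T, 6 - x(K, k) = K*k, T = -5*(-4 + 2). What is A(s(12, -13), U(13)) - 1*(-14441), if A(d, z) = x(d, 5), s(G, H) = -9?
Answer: 14492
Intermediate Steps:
T = 10 (T = -5*(-2) = 10)
x(K, k) = 6 - K*k
U(r) = 10
A(d, z) = 6 - 5*d (A(d, z) = 6 - 1*d*5 = 6 - 5*d)
A(s(12, -13), U(13)) - 1*(-14441) = (6 - 5*(-9)) - 1*(-14441) = (6 + 45) + 14441 = 51 + 14441 = 14492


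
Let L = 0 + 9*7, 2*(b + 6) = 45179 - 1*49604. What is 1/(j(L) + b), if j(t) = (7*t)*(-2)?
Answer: -2/6201 ≈ -0.00032253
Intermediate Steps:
b = -4437/2 (b = -6 + (45179 - 1*49604)/2 = -6 + (45179 - 49604)/2 = -6 + (½)*(-4425) = -6 - 4425/2 = -4437/2 ≈ -2218.5)
L = 63 (L = 0 + 63 = 63)
j(t) = -14*t
1/(j(L) + b) = 1/(-14*63 - 4437/2) = 1/(-882 - 4437/2) = 1/(-6201/2) = -2/6201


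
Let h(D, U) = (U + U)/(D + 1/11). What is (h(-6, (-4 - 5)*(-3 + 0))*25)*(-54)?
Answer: 160380/13 ≈ 12337.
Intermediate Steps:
h(D, U) = 2*U/(1/11 + D) (h(D, U) = (2*U)/(D + 1/11) = (2*U)/(1/11 + D) = 2*U/(1/11 + D))
(h(-6, (-4 - 5)*(-3 + 0))*25)*(-54) = ((22*((-4 - 5)*(-3 + 0))/(1 + 11*(-6)))*25)*(-54) = ((22*(-9*(-3))/(1 - 66))*25)*(-54) = ((22*27/(-65))*25)*(-54) = ((22*27*(-1/65))*25)*(-54) = -594/65*25*(-54) = -2970/13*(-54) = 160380/13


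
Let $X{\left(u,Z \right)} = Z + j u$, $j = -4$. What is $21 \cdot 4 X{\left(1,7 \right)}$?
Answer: $252$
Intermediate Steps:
$X{\left(u,Z \right)} = Z - 4 u$
$21 \cdot 4 X{\left(1,7 \right)} = 21 \cdot 4 \left(7 - 4\right) = 84 \left(7 - 4\right) = 84 \cdot 3 = 252$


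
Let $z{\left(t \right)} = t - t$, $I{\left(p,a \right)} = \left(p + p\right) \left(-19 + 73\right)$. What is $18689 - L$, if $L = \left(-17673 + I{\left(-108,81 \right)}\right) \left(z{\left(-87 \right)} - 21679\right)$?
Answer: $-635978134$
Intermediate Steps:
$I{\left(p,a \right)} = 108 p$ ($I{\left(p,a \right)} = 2 p 54 = 108 p$)
$z{\left(t \right)} = 0$
$L = 635996823$ ($L = \left(-17673 + 108 \left(-108\right)\right) \left(0 - 21679\right) = \left(-17673 - 11664\right) \left(-21679\right) = \left(-29337\right) \left(-21679\right) = 635996823$)
$18689 - L = 18689 - 635996823 = -635978134$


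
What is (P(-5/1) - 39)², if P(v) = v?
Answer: 1936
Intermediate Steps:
(P(-5/1) - 39)² = (-5/1 - 39)² = (-5*1 - 39)² = (-5 - 39)² = (-44)² = 1936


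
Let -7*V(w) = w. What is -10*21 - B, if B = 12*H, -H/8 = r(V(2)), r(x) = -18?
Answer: -1938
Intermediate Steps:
V(w) = -w/7
H = 144 (H = -8*(-18) = 144)
B = 1728 (B = 12*144 = 1728)
-10*21 - B = -10*21 - 1*1728 = -210 - 1728 = -1938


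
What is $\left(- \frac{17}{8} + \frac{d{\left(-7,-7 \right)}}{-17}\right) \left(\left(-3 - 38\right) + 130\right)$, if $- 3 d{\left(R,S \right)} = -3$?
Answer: $- \frac{26433}{136} \approx -194.36$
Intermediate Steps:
$d{\left(R,S \right)} = 1$ ($d{\left(R,S \right)} = \left(- \frac{1}{3}\right) \left(-3\right) = 1$)
$\left(- \frac{17}{8} + \frac{d{\left(-7,-7 \right)}}{-17}\right) \left(\left(-3 - 38\right) + 130\right) = \left(- \frac{17}{8} + 1 \frac{1}{-17}\right) \left(\left(-3 - 38\right) + 130\right) = \left(\left(-17\right) \frac{1}{8} + 1 \left(- \frac{1}{17}\right)\right) \left(-41 + 130\right) = \left(- \frac{17}{8} - \frac{1}{17}\right) 89 = \left(- \frac{297}{136}\right) 89 = - \frac{26433}{136}$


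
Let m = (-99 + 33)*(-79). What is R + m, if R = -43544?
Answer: -38330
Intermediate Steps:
m = 5214 (m = -66*(-79) = 5214)
R + m = -43544 + 5214 = -38330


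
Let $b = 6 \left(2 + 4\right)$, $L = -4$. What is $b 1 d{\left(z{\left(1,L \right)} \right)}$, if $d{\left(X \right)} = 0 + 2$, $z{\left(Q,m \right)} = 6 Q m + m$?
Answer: $72$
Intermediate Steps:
$z{\left(Q,m \right)} = m + 6 Q m$ ($z{\left(Q,m \right)} = 6 Q m + m = m + 6 Q m$)
$b = 36$ ($b = 6 \cdot 6 = 36$)
$d{\left(X \right)} = 2$
$b 1 d{\left(z{\left(1,L \right)} \right)} = 36 \cdot 1 \cdot 2 = 36 \cdot 2 = 72$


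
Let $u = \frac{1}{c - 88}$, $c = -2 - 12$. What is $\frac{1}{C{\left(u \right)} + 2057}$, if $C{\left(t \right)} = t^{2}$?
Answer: $\frac{10404}{21401029} \approx 0.00048614$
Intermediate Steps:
$c = -14$ ($c = -2 - 12 = -14$)
$u = - \frac{1}{102}$ ($u = \frac{1}{-14 - 88} = \frac{1}{-102} = - \frac{1}{102} \approx -0.0098039$)
$\frac{1}{C{\left(u \right)} + 2057} = \frac{1}{\left(- \frac{1}{102}\right)^{2} + 2057} = \frac{1}{\frac{1}{10404} + 2057} = \frac{1}{\frac{21401029}{10404}} = \frac{10404}{21401029}$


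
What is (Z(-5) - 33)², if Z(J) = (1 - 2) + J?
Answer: 1521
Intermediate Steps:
Z(J) = -1 + J
(Z(-5) - 33)² = ((-1 - 5) - 33)² = (-6 - 33)² = (-39)² = 1521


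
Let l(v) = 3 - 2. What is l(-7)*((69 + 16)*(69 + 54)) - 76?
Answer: 10379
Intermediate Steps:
l(v) = 1
l(-7)*((69 + 16)*(69 + 54)) - 76 = 1*((69 + 16)*(69 + 54)) - 76 = 1*(85*123) - 76 = 1*10455 - 76 = 10455 - 76 = 10379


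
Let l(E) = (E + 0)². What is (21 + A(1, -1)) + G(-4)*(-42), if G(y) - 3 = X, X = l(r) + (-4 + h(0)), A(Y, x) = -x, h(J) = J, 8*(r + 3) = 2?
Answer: -2029/8 ≈ -253.63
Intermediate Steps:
r = -11/4 (r = -3 + (⅛)*2 = -3 + ¼ = -11/4 ≈ -2.7500)
l(E) = E²
X = 57/16 (X = (-11/4)² + (-4 + 0) = 121/16 - 4 = 57/16 ≈ 3.5625)
G(y) = 105/16 (G(y) = 3 + 57/16 = 105/16)
(21 + A(1, -1)) + G(-4)*(-42) = (21 - 1*(-1)) + (105/16)*(-42) = (21 + 1) - 2205/8 = 22 - 2205/8 = -2029/8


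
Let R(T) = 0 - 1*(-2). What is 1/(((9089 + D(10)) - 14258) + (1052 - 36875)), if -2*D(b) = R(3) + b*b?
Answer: -1/41043 ≈ -2.4365e-5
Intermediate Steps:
R(T) = 2 (R(T) = 0 + 2 = 2)
D(b) = -1 - b²/2 (D(b) = -(2 + b*b)/2 = -(2 + b²)/2 = -1 - b²/2)
1/(((9089 + D(10)) - 14258) + (1052 - 36875)) = 1/(((9089 + (-1 - ½*10²)) - 14258) + (1052 - 36875)) = 1/(((9089 + (-1 - ½*100)) - 14258) - 35823) = 1/(((9089 + (-1 - 50)) - 14258) - 35823) = 1/(((9089 - 51) - 14258) - 35823) = 1/((9038 - 14258) - 35823) = 1/(-5220 - 35823) = 1/(-41043) = -1/41043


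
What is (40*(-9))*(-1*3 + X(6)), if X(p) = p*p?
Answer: -11880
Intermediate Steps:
X(p) = p²
(40*(-9))*(-1*3 + X(6)) = (40*(-9))*(-1*3 + 6²) = -360*(-3 + 36) = -360*33 = -11880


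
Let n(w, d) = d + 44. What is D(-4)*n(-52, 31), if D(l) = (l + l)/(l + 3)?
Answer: 600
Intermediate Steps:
n(w, d) = 44 + d
D(l) = 2*l/(3 + l) (D(l) = (2*l)/(3 + l) = 2*l/(3 + l))
D(-4)*n(-52, 31) = (2*(-4)/(3 - 4))*(44 + 31) = (2*(-4)/(-1))*75 = (2*(-4)*(-1))*75 = 8*75 = 600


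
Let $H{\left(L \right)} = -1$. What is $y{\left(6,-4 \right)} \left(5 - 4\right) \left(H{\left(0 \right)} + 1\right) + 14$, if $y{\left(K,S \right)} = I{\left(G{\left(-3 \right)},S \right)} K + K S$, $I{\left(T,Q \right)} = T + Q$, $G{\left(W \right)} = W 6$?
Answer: $14$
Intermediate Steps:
$G{\left(W \right)} = 6 W$
$I{\left(T,Q \right)} = Q + T$
$y{\left(K,S \right)} = K S + K \left(-18 + S\right)$ ($y{\left(K,S \right)} = \left(S + 6 \left(-3\right)\right) K + K S = \left(S - 18\right) K + K S = \left(-18 + S\right) K + K S = K \left(-18 + S\right) + K S = K S + K \left(-18 + S\right)$)
$y{\left(6,-4 \right)} \left(5 - 4\right) \left(H{\left(0 \right)} + 1\right) + 14 = 2 \cdot 6 \left(-9 - 4\right) \left(5 - 4\right) \left(-1 + 1\right) + 14 = 2 \cdot 6 \left(-13\right) 1 \cdot 0 + 14 = \left(-156\right) 0 + 14 = 0 + 14 = 14$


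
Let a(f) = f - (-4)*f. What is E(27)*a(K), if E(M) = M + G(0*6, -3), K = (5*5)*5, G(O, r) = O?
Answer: 16875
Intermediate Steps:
K = 125 (K = 25*5 = 125)
E(M) = M (E(M) = M + 0*6 = M + 0 = M)
a(f) = 5*f (a(f) = f + 4*f = 5*f)
E(27)*a(K) = 27*(5*125) = 27*625 = 16875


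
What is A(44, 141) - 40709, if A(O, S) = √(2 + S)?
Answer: -40709 + √143 ≈ -40697.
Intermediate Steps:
A(44, 141) - 40709 = √(2 + 141) - 40709 = √143 - 40709 = -40709 + √143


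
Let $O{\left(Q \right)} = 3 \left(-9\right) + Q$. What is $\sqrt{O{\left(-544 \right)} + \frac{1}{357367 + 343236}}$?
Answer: $\frac{6 i \sqrt{7785340142226}}{700603} \approx 23.896 i$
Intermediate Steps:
$O{\left(Q \right)} = -27 + Q$
$\sqrt{O{\left(-544 \right)} + \frac{1}{357367 + 343236}} = \sqrt{\left(-27 - 544\right) + \frac{1}{357367 + 343236}} = \sqrt{-571 + \frac{1}{700603}} = \sqrt{- \frac{400044312}{700603}} = \frac{6 i \sqrt{7785340142226}}{700603}$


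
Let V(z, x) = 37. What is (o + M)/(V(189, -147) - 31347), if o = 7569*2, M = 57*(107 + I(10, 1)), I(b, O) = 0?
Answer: -21237/31310 ≈ -0.67828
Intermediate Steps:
M = 6099 (M = 57*(107 + 0) = 57*107 = 6099)
o = 15138
(o + M)/(V(189, -147) - 31347) = (15138 + 6099)/(37 - 31347) = 21237/(-31310) = 21237*(-1/31310) = -21237/31310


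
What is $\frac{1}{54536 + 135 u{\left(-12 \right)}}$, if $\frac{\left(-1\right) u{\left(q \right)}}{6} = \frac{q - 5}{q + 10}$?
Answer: $\frac{1}{47651} \approx 2.0986 \cdot 10^{-5}$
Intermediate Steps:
$u{\left(q \right)} = - \frac{6 \left(-5 + q\right)}{10 + q}$ ($u{\left(q \right)} = - 6 \frac{q - 5}{q + 10} = - 6 \frac{-5 + q}{10 + q} = - \frac{6 \left(-5 + q\right)}{10 + q}$)
$\frac{1}{54536 + 135 u{\left(-12 \right)}} = \frac{1}{54536 + 135 \frac{6 \left(5 - -12\right)}{10 - 12}} = \frac{1}{54536 + 135 \frac{6 \left(5 + 12\right)}{-2}} = \frac{1}{54536 + 135 \cdot 6 \left(- \frac{1}{2}\right) 17} = \frac{1}{54536 + 135 \left(-51\right)} = \frac{1}{54536 - 6885} = \frac{1}{47651}$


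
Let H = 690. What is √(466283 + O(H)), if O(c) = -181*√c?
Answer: √(466283 - 181*√690) ≈ 679.36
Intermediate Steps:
√(466283 + O(H)) = √(466283 - 181*√690)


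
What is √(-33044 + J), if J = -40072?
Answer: 6*I*√2031 ≈ 270.4*I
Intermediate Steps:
√(-33044 + J) = √(-33044 - 40072) = √(-73116) = 6*I*√2031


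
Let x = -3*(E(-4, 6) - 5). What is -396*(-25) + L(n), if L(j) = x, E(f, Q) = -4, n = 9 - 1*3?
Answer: 9927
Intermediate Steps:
n = 6 (n = 9 - 3 = 6)
x = 27 (x = -3*(-4 - 5) = -3*(-9) = 27)
L(j) = 27
-396*(-25) + L(n) = -396*(-25) + 27 = 9900 + 27 = 9927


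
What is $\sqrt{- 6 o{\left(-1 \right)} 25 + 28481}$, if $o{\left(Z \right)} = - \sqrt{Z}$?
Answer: $\sqrt{28481 + 150 i} \approx 168.76 + 0.4444 i$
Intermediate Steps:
$\sqrt{- 6 o{\left(-1 \right)} 25 + 28481} = \sqrt{- 6 \left(- \sqrt{-1}\right) 25 + 28481} = \sqrt{- 6 \left(- i\right) 25 + 28481} = \sqrt{6 i 25 + 28481} = \sqrt{150 i + 28481} = \sqrt{28481 + 150 i}$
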